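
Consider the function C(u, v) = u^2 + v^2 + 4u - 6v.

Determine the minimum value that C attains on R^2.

-13

C(u,v) separates as P(u) + Q(v), so its minimum is min P + min Q.
P'(u) = 2u + 4 vanishes at u ∈ {-2}; Q'(v) = 2v - 6 vanishes at v ∈ {3}.
Local minima of P (where P''>0): P(-2)=-4. Local minima of Q: Q(3)=-9.
So the global minimum of C is P(-2) + Q(3) = -4 − 9 = -13, attained at (-2, 3).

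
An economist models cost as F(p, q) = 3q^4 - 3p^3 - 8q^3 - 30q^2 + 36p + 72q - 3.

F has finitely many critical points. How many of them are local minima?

F separates as a function of p plus a function of q, so ∇F=0 decouples.
∂F/∂p = -9(p - 2)(p + 2) = 0 at p ∈ {-2, 2}; ∂F/∂q = 12(q - 3)(q - 1)(q + 2) = 0 at q ∈ {-2, 1, 3}.
The Hessian is diagonal: diag(F_pp, F_qq). Second derivatives: F_pp(-2)=36, F_pp(2)=-36; F_qq(-2)=180, F_qq(1)=-72, F_qq(3)=120.
Local minima occur where both diagonal entries positive: (-2, -2), (-2, 3). Count: 2.

2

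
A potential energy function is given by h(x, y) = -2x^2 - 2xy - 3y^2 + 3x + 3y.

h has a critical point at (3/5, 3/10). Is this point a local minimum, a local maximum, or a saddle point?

The Hessian of h is constant: H = [[-4, -2], [-2, -6]].
det(H) = (-4)·(-6) − (-2)² = 20.
det(H) > 0 and tr(H) = -10 < 0, so H is negative definite and the point is a local maximum.

local maximum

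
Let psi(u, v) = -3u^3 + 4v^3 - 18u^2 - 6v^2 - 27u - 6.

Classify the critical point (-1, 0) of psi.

The mixed partial ∂²psi/∂u∂v is 0, so the Hessian at any point is diag(psi_uu, psi_vv) = diag(-18(u + 2), 12(2v - 1)).
At (-1, 0): H = diag(-18, -12).
Both eigenvalues are negative, so H is negative definite: a local maximum.

local maximum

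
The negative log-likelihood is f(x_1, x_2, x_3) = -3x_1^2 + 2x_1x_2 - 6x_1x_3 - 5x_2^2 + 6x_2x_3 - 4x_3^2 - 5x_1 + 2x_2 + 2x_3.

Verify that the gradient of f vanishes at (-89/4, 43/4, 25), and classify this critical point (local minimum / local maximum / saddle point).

∇f = (-6x_1 + 2x_2 - 6x_3 - 5, 2x_1 - 10x_2 + 6x_3 + 2, -6x_1 + 6x_2 - 8x_3 + 2); substituting (-89/4, 43/4, 25) gives ∇f = (0, 0, 0), so (-89/4, 43/4, 25) is indeed a critical point.
The Hessian is constant: H = [[-6, 2, -6], [2, -10, 6], [-6, 6, -8]].
Leading principal minors: Δ₁ = -6, Δ₂ = 56, Δ₃ = -16.
The minors alternate sign starting negative (−, +, −), so H is negative definite: a local maximum.

local maximum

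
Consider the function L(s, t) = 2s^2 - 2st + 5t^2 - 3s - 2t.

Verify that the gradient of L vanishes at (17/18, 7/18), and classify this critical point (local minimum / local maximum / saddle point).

∇L = (4s - 2t - 3, -2s + 10t - 2); substituting (17/18, 7/18) gives ∇L = (0, 0), so (17/18, 7/18) is indeed a critical point.
The Hessian of L is constant: H = [[4, -2], [-2, 10]].
det(H) = 4·10 − (-2)² = 36.
det(H) > 0 and tr(H) = 14 > 0, so H is positive definite and the point is a local minimum.

local minimum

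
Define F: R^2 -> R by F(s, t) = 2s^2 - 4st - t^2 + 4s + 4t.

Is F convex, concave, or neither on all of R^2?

F is quadratic, so its Hessian is the constant matrix H = [[4, -4], [-4, -2]].
det(H) = -24, tr(H) = 2.
det(H) < 0, so H is indefinite: neither convex nor concave.

neither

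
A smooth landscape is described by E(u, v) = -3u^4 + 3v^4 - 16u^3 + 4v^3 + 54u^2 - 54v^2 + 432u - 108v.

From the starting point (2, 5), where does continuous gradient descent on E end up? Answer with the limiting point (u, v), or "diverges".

E is separable, so gradient descent decouples: u follows -∂E/∂u, v follows -∂E/∂v.
∂E/∂u = -12(u - 3)(u + 3)(u + 4); at u=2 this is 360, so u decreases.
∂E/∂v = 12(v - 3)(v + 1)(v + 3); at v=5 this is 1152, so v decreases.
u converges to its nearest critical value -3 (a local min of the u-part); v converges to 3. The iterate converges to (-3, 3).

(-3, 3)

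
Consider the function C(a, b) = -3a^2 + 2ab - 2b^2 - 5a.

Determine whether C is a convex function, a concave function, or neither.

concave

C is quadratic, so its Hessian is the constant matrix H = [[-6, 2], [2, -4]].
det(H) = 20, tr(H) = -10.
det(H) > 0 and tr(H) < 0, so H is negative definite everywhere: concave.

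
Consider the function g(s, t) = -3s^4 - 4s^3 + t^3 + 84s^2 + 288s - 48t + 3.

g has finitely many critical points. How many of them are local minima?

g separates as a function of s plus a function of t, so ∇g=0 decouples.
∂g/∂s = -12(s - 4)(s + 2)(s + 3) = 0 at s ∈ {-3, -2, 4}; ∂g/∂t = 3(t - 4)(t + 4) = 0 at t ∈ {-4, 4}.
The Hessian is diagonal: diag(g_ss, g_tt). Second derivatives: g_ss(-3)=-84, g_ss(-2)=72, g_ss(4)=-504; g_tt(-4)=-24, g_tt(4)=24.
Local minima occur where both diagonal entries positive: (-2, 4). Count: 1.

1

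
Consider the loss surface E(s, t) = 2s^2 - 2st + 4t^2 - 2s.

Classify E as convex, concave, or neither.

E is quadratic, so its Hessian is the constant matrix H = [[4, -2], [-2, 8]].
det(H) = 28, tr(H) = 12.
det(H) > 0 and tr(H) > 0, so H is positive definite everywhere: convex.

convex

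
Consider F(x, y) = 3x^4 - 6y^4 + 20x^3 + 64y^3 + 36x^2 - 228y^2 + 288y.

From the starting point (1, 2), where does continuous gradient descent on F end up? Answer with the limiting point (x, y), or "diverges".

F is separable, so gradient descent decouples: x follows -∂F/∂x, y follows -∂F/∂y.
∂F/∂x = 12x(x + 2)(x + 3); at x=1 this is 144, so x decreases.
∂F/∂y = -24(y - 4)(y - 3)(y - 1); at y=2 this is -48, so y increases.
x converges to its nearest critical value 0 (a local min of the x-part); y converges to 3. The iterate converges to (0, 3).

(0, 3)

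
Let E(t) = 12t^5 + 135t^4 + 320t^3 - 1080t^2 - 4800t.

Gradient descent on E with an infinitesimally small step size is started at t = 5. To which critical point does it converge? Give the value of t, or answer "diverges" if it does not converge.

E'(t) = 60(t - 2)(t + 2)(t + 4)(t + 5), so E'(5) = 113400.
Gradient descent moves in the -E' direction, i.e. t is decreasing.
The nearest critical point in that direction is t = 2, where E'' = 10080 > 0 (a local minimum). The iterate converges there.

2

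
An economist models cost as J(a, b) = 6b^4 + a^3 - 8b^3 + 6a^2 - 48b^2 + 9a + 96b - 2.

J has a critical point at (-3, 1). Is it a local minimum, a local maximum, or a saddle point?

The mixed partial ∂²J/∂a∂b is 0, so the Hessian at any point is diag(J_aa, J_bb) = diag(6(a + 2), 24(3b^2 - 2b - 4)).
At (-3, 1): H = diag(-6, -72).
Both eigenvalues are negative, so H is negative definite: a local maximum.

local maximum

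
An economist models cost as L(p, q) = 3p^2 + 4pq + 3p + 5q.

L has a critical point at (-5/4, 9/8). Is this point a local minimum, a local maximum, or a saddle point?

The Hessian of L is constant: H = [[6, 4], [4, 0]].
det(H) = 6·0 − 4² = -16.
Since det(H) < 0, H is indefinite and the critical point is a saddle point.

saddle point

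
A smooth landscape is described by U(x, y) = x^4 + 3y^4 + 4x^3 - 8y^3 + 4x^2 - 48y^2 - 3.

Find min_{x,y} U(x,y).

-515

U(x,y) separates as P(x) + Q(y) − 3, so its minimum is min P + min Q − 3.
P'(x) = 4x(x + 1)(x + 2) vanishes at x ∈ {-2, -1, 0}; Q'(y) = 12y(y - 4)(y + 2) vanishes at y ∈ {-2, 0, 4}.
Local minima of P (where P''>0): P(-2)=0, P(0)=0. Local minima of Q: Q(-2)=-80, Q(4)=-512.
So the global minimum of U is P(-2) + Q(4) − 3 = 0 − 512 − 3 = -515, attained at (-2, 4).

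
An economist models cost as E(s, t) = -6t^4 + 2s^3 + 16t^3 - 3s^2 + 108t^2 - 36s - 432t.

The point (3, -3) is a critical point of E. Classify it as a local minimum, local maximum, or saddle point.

The mixed partial ∂²E/∂s∂t is 0, so the Hessian at any point is diag(E_ss, E_tt) = diag(6(2s - 1), 24(-3t^2 + 4t + 9)).
At (3, -3): H = diag(30, -720).
The eigenvalues have opposite signs, so H is indefinite: a saddle point.

saddle point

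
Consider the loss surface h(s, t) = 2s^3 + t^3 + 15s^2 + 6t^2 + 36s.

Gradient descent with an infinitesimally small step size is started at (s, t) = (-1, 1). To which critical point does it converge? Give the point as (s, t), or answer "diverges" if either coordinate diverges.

(-2, 0)

h is separable, so gradient descent decouples: s follows -∂h/∂s, t follows -∂h/∂t.
∂h/∂s = 6(s + 2)(s + 3); at s=-1 this is 12, so s decreases.
∂h/∂t = 3t(t + 4); at t=1 this is 15, so t decreases.
s converges to its nearest critical value -2 (a local min of the s-part); t converges to 0. The iterate converges to (-2, 0).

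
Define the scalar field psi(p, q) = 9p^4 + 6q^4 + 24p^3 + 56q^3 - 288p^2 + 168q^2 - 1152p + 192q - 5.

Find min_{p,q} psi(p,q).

-5509

psi(p,q) separates as A(p) + B(q) − 5, so its minimum is min A + min B − 5.
A'(p) = 36(p - 4)(p + 2)(p + 4) vanishes at p ∈ {-4, -2, 4}; B'(q) = 24(q + 1)(q + 2)(q + 4) vanishes at q ∈ {-4, -2, -1}.
Local minima of A (where A''>0): A(-4)=768, A(4)=-5376. Local minima of B: B(-4)=-128, B(-1)=-74.
So the global minimum of psi is A(4) + B(-4) − 5 = -5376 − 128 − 5 = -5509, attained at (4, -4).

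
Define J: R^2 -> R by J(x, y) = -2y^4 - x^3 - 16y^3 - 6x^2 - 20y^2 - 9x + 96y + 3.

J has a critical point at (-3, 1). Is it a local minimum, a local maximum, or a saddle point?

saddle point

The mixed partial ∂²J/∂x∂y is 0, so the Hessian at any point is diag(J_xx, J_yy) = diag(-6(x + 2), -8(3y^2 + 12y + 5)).
At (-3, 1): H = diag(6, -160).
The eigenvalues have opposite signs, so H is indefinite: a saddle point.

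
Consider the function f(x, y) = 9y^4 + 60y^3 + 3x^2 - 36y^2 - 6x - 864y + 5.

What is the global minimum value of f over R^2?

f(x,y) separates as P(x) + Q(y) + 5, so its minimum is min P + min Q + 5.
P'(x) = 6x - 6 vanishes at x ∈ {1}; Q'(y) = 36(y - 2)(y + 3)(y + 4) vanishes at y ∈ {-4, -3, 2}.
Local minima of P (where P''>0): P(1)=-3. Local minima of Q: Q(-4)=1344, Q(2)=-1248.
So the global minimum of f is P(1) + Q(2) + 5 = -3 − 1248 + 5 = -1246, attained at (1, 2).

-1246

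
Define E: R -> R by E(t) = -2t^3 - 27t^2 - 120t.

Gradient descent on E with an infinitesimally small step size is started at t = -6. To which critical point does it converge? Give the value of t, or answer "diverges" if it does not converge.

E'(t) = -6(t + 4)(t + 5), so E'(-6) = -12.
Gradient descent moves in the -E' direction, i.e. t is increasing.
The nearest critical point in that direction is t = -5, where E'' = 6 > 0 (a local minimum). The iterate converges there.

-5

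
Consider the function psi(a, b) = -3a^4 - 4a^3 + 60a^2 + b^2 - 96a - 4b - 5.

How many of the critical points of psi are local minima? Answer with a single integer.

1

psi separates as a function of a plus a function of b, so ∇psi=0 decouples.
∂psi/∂a = -12(a - 2)(a - 1)(a + 4) = 0 at a ∈ {-4, 1, 2}; ∂psi/∂b = 2(b - 2) = 0 at b ∈ {2}.
The Hessian is diagonal: diag(psi_aa, psi_bb). Second derivatives: psi_aa(-4)=-360, psi_aa(1)=60, psi_aa(2)=-72; psi_bb(2)=2.
Local minima occur where both diagonal entries positive: (1, 2). Count: 1.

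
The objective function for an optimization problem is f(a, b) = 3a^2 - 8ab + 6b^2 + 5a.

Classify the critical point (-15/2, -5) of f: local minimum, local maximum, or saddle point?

The Hessian of f is constant: H = [[6, -8], [-8, 12]].
det(H) = 6·12 − (-8)² = 8.
det(H) > 0 and tr(H) = 18 > 0, so H is positive definite and the point is a local minimum.

local minimum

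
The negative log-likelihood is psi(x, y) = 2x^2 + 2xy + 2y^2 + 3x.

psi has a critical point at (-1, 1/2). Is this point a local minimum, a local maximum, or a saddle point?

The Hessian of psi is constant: H = [[4, 2], [2, 4]].
det(H) = 4·4 − 2² = 12.
det(H) > 0 and tr(H) = 8 > 0, so H is positive definite and the point is a local minimum.

local minimum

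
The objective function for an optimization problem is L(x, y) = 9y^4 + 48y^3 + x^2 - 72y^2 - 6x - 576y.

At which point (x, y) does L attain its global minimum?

L(x,y) separates as P(x) + Q(y), so its minimum is min P + min Q.
P'(x) = 2x - 6 vanishes at x ∈ {3}; Q'(y) = 36(y - 2)(y + 2)(y + 4) vanishes at y ∈ {-4, -2, 2}.
Local minima of P (where P''>0): P(3)=-9. Local minima of Q: Q(-4)=384, Q(2)=-912.
So the global minimum of L is P(3) + Q(2) = -9 − 912 = -921, attained at (3, 2).

(3, 2)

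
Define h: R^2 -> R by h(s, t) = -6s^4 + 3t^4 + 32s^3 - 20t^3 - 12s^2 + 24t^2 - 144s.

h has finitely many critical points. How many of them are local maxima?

2

h separates as a function of s plus a function of t, so ∇h=0 decouples.
∂h/∂s = -24(s - 3)(s - 2)(s + 1) = 0 at s ∈ {-1, 2, 3}; ∂h/∂t = 12t(t - 4)(t - 1) = 0 at t ∈ {0, 1, 4}.
The Hessian is diagonal: diag(h_ss, h_tt). Second derivatives: h_ss(-1)=-288, h_ss(2)=72, h_ss(3)=-96; h_tt(0)=48, h_tt(1)=-36, h_tt(4)=144.
Local maxima occur where both diagonal entries negative: (-1, 1), (3, 1). Count: 2.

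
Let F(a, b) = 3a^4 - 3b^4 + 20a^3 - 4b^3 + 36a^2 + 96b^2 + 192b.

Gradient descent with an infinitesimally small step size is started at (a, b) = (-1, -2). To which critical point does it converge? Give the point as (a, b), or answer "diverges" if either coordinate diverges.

(0, -1)

F is separable, so gradient descent decouples: a follows -∂F/∂a, b follows -∂F/∂b.
∂F/∂a = 12a(a + 2)(a + 3); at a=-1 this is -24, so a increases.
∂F/∂b = -12(b - 4)(b + 1)(b + 4); at b=-2 this is -144, so b increases.
a converges to its nearest critical value 0 (a local min of the a-part); b converges to -1. The iterate converges to (0, -1).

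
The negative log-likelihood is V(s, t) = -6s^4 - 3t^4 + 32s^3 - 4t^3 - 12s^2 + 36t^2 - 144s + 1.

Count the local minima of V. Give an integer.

1

V separates as a function of s plus a function of t, so ∇V=0 decouples.
∂V/∂s = -24(s - 3)(s - 2)(s + 1) = 0 at s ∈ {-1, 2, 3}; ∂V/∂t = -12t(t - 2)(t + 3) = 0 at t ∈ {-3, 0, 2}.
The Hessian is diagonal: diag(V_ss, V_tt). Second derivatives: V_ss(-1)=-288, V_ss(2)=72, V_ss(3)=-96; V_tt(-3)=-180, V_tt(0)=72, V_tt(2)=-120.
Local minima occur where both diagonal entries positive: (2, 0). Count: 1.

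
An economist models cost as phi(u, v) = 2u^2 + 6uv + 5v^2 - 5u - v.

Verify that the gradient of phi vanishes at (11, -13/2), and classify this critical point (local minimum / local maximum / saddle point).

∇phi = (4u + 6v - 5, 6u + 10v - 1); substituting (11, -13/2) gives ∇phi = (0, 0), so (11, -13/2) is indeed a critical point.
The Hessian of phi is constant: H = [[4, 6], [6, 10]].
det(H) = 4·10 − 6² = 4.
det(H) > 0 and tr(H) = 14 > 0, so H is positive definite and the point is a local minimum.

local minimum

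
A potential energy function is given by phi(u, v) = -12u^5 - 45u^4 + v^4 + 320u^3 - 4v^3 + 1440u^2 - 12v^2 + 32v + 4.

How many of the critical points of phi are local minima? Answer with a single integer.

4

phi separates as a function of u plus a function of v, so ∇phi=0 decouples.
∂phi/∂u = -60u(u - 4)(u + 3)(u + 4) = 0 at u ∈ {-4, -3, 0, 4}; ∂phi/∂v = 4(v - 4)(v - 1)(v + 2) = 0 at v ∈ {-2, 1, 4}.
The Hessian is diagonal: diag(phi_uu, phi_vv). Second derivatives: phi_uu(-4)=1920, phi_uu(-3)=-1260, phi_uu(0)=2880, phi_uu(4)=-13440; phi_vv(-2)=72, phi_vv(1)=-36, phi_vv(4)=72.
Local minima occur where both diagonal entries positive: (-4, -2), (-4, 4), (0, -2), (0, 4). Count: 4.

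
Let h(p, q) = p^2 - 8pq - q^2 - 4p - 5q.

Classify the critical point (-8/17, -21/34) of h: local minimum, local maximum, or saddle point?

saddle point

The Hessian of h is constant: H = [[2, -8], [-8, -2]].
det(H) = 2·(-2) − (-8)² = -68.
Since det(H) < 0, H is indefinite and the critical point is a saddle point.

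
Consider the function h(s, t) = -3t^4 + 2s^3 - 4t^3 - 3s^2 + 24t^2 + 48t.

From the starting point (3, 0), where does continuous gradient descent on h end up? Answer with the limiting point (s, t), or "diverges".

(1, -1)

h is separable, so gradient descent decouples: s follows -∂h/∂s, t follows -∂h/∂t.
∂h/∂s = 6s(s - 1); at s=3 this is 36, so s decreases.
∂h/∂t = -12(t - 2)(t + 1)(t + 2); at t=0 this is 48, so t decreases.
s converges to its nearest critical value 1 (a local min of the s-part); t converges to -1. The iterate converges to (1, -1).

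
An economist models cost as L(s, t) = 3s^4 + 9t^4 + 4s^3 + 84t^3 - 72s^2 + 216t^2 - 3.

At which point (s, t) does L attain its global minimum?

(-4, 0)

L(s,t) separates as P(s) + Q(t) − 3, so its minimum is min P + min Q − 3.
P'(s) = 12s(s - 3)(s + 4) vanishes at s ∈ {-4, 0, 3}; Q'(t) = 36t(t + 3)(t + 4) vanishes at t ∈ {-4, -3, 0}.
Local minima of P (where P''>0): P(-4)=-640, P(3)=-297. Local minima of Q: Q(-4)=384, Q(0)=0.
So the global minimum of L is P(-4) + Q(0) − 3 = -640 + 0 − 3 = -643, attained at (-4, 0).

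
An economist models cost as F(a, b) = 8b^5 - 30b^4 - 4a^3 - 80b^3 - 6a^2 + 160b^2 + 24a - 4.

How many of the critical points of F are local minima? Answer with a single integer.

F separates as a function of a plus a function of b, so ∇F=0 decouples.
∂F/∂a = -12(a - 1)(a + 2) = 0 at a ∈ {-2, 1}; ∂F/∂b = 40b(b - 4)(b - 1)(b + 2) = 0 at b ∈ {-2, 0, 1, 4}.
The Hessian is diagonal: diag(F_aa, F_bb). Second derivatives: F_aa(-2)=36, F_aa(1)=-36; F_bb(-2)=-1440, F_bb(0)=320, F_bb(1)=-360, F_bb(4)=2880.
Local minima occur where both diagonal entries positive: (-2, 0), (-2, 4). Count: 2.

2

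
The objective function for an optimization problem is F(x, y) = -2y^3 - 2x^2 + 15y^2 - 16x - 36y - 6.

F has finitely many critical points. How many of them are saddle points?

1

F separates as a function of x plus a function of y, so ∇F=0 decouples.
∂F/∂x = -4(x + 4) = 0 at x ∈ {-4}; ∂F/∂y = -6(y - 3)(y - 2) = 0 at y ∈ {2, 3}.
The Hessian is diagonal: diag(F_xx, F_yy). Second derivatives: F_xx(-4)=-4; F_yy(2)=6, F_yy(3)=-6.
Saddle points occur where the two diagonal entries have opposite signs: (-4, 2). Count: 1.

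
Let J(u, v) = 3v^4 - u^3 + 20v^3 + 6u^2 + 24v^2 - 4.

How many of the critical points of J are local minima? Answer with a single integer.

J separates as a function of u plus a function of v, so ∇J=0 decouples.
∂J/∂u = -3u(u - 4) = 0 at u ∈ {0, 4}; ∂J/∂v = 12v(v + 1)(v + 4) = 0 at v ∈ {-4, -1, 0}.
The Hessian is diagonal: diag(J_uu, J_vv). Second derivatives: J_uu(0)=12, J_uu(4)=-12; J_vv(-4)=144, J_vv(-1)=-36, J_vv(0)=48.
Local minima occur where both diagonal entries positive: (0, -4), (0, 0). Count: 2.

2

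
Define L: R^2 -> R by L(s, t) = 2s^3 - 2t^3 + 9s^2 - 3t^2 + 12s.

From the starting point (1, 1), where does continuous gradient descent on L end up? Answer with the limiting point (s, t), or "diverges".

L is separable, so gradient descent decouples: s follows -∂L/∂s, t follows -∂L/∂t.
∂L/∂s = 6(s + 1)(s + 2); at s=1 this is 36, so s decreases.
∂L/∂t = -6t(t + 1); at t=1 this is -12, so t increases.
The t-coordinate has no critical point in that direction and runs off to infinity.

diverges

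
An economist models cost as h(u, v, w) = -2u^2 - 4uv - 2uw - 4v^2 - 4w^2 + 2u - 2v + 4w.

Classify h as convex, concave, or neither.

h is quadratic, so its Hessian is the constant matrix H = [[-4, -4, -2], [-4, -8, 0], [-2, 0, -8]].
Leading principal minors: -4, 16, -96.
Signs alternate −, +, − ⇒ H ≺ 0 ⇒ concave.

concave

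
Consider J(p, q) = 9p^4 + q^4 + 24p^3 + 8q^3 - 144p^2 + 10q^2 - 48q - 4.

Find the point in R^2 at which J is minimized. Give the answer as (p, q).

J(p,q) separates as A(p) + B(q) − 4, so its minimum is min A + min B − 4.
A'(p) = 36p(p - 2)(p + 4) vanishes at p ∈ {-4, 0, 2}; B'(q) = 4(q - 1)(q + 3)(q + 4) vanishes at q ∈ {-4, -3, 1}.
Local minima of A (where A''>0): A(-4)=-1536, A(2)=-240. Local minima of B: B(-4)=96, B(1)=-29.
So the global minimum of J is A(-4) + B(1) − 4 = -1536 − 29 − 4 = -1569, attained at (-4, 1).

(-4, 1)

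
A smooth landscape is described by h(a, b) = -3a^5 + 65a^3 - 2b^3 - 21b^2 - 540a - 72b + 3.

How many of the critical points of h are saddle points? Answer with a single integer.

h separates as a function of a plus a function of b, so ∇h=0 decouples.
∂h/∂a = -15(a - 3)(a - 2)(a + 2)(a + 3) = 0 at a ∈ {-3, -2, 2, 3}; ∂h/∂b = -6(b + 3)(b + 4) = 0 at b ∈ {-4, -3}.
The Hessian is diagonal: diag(h_aa, h_bb). Second derivatives: h_aa(-3)=450, h_aa(-2)=-300, h_aa(2)=300, h_aa(3)=-450; h_bb(-4)=6, h_bb(-3)=-6.
Saddle points occur where the two diagonal entries have opposite signs: (-3, -3), (-2, -4), (2, -3), (3, -4). Count: 4.

4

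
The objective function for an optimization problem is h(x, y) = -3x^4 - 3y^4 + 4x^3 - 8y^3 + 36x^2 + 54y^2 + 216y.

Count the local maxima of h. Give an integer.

h separates as a function of x plus a function of y, so ∇h=0 decouples.
∂h/∂x = -12x(x - 3)(x + 2) = 0 at x ∈ {-2, 0, 3}; ∂h/∂y = -12(y - 3)(y + 2)(y + 3) = 0 at y ∈ {-3, -2, 3}.
The Hessian is diagonal: diag(h_xx, h_yy). Second derivatives: h_xx(-2)=-120, h_xx(0)=72, h_xx(3)=-180; h_yy(-3)=-72, h_yy(-2)=60, h_yy(3)=-360.
Local maxima occur where both diagonal entries negative: (-2, -3), (-2, 3), (3, -3), (3, 3). Count: 4.

4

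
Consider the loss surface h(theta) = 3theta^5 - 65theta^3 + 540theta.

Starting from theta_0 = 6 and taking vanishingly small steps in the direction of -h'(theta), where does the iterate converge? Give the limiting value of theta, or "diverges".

3

h'(theta) = 15(theta - 3)(theta - 2)(theta + 2)(theta + 3), so h'(6) = 12960.
Gradient descent moves in the -h' direction, i.e. theta is decreasing.
The nearest critical point in that direction is theta = 3, where h'' = 450 > 0 (a local minimum). The iterate converges there.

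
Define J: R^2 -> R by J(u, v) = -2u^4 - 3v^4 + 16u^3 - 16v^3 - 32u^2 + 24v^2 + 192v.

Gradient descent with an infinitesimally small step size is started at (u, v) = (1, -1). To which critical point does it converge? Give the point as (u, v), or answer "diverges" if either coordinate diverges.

(2, -2)

J is separable, so gradient descent decouples: u follows -∂J/∂u, v follows -∂J/∂v.
∂J/∂u = -8u(u - 4)(u - 2); at u=1 this is -24, so u increases.
∂J/∂v = -12(v - 2)(v + 2)(v + 4); at v=-1 this is 108, so v decreases.
u converges to its nearest critical value 2 (a local min of the u-part); v converges to -2. The iterate converges to (2, -2).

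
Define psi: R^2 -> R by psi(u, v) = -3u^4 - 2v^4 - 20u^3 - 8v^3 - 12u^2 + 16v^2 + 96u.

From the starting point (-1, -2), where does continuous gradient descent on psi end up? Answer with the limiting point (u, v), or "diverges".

psi is separable, so gradient descent decouples: u follows -∂psi/∂u, v follows -∂psi/∂v.
∂psi/∂u = -12(u - 1)(u + 2)(u + 4); at u=-1 this is 72, so u decreases.
∂psi/∂v = -8v(v - 1)(v + 4); at v=-2 this is -96, so v increases.
u converges to its nearest critical value -2 (a local min of the u-part); v converges to 0. The iterate converges to (-2, 0).

(-2, 0)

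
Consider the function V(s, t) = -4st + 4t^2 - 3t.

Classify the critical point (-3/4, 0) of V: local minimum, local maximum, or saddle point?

saddle point

The Hessian of V is constant: H = [[0, -4], [-4, 8]].
det(H) = 0·8 − (-4)² = -16.
Since det(H) < 0, H is indefinite and the critical point is a saddle point.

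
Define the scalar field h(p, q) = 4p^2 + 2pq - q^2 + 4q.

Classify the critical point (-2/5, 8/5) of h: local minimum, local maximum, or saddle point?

saddle point

The Hessian of h is constant: H = [[8, 2], [2, -2]].
det(H) = 8·(-2) − 2² = -20.
Since det(H) < 0, H is indefinite and the critical point is a saddle point.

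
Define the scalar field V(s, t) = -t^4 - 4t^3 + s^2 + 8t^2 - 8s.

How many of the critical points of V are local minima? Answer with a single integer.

V separates as a function of s plus a function of t, so ∇V=0 decouples.
∂V/∂s = 2(s - 4) = 0 at s ∈ {4}; ∂V/∂t = -4t(t - 1)(t + 4) = 0 at t ∈ {-4, 0, 1}.
The Hessian is diagonal: diag(V_ss, V_tt). Second derivatives: V_ss(4)=2; V_tt(-4)=-80, V_tt(0)=16, V_tt(1)=-20.
Local minima occur where both diagonal entries positive: (4, 0). Count: 1.

1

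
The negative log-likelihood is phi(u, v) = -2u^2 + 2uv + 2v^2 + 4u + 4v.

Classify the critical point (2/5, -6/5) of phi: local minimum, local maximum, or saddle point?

The Hessian of phi is constant: H = [[-4, 2], [2, 4]].
det(H) = (-4)·4 − 2² = -20.
Since det(H) < 0, H is indefinite and the critical point is a saddle point.

saddle point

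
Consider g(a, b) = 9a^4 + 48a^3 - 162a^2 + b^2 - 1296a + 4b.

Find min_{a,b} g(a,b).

-3325

g(a,b) separates as P(a) + Q(b), so its minimum is min P + min Q.
P'(a) = 36(a - 3)(a + 3)(a + 4) vanishes at a ∈ {-4, -3, 3}; Q'(b) = 2b + 4 vanishes at b ∈ {-2}.
Local minima of P (where P''>0): P(-4)=1824, P(3)=-3321. Local minima of Q: Q(-2)=-4.
So the global minimum of g is P(3) + Q(-2) = -3321 − 4 = -3325, attained at (3, -2).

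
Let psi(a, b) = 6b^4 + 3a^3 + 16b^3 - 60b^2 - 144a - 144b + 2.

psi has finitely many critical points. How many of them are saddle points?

3

psi separates as a function of a plus a function of b, so ∇psi=0 decouples.
∂psi/∂a = 9(a - 4)(a + 4) = 0 at a ∈ {-4, 4}; ∂psi/∂b = 24(b - 2)(b + 1)(b + 3) = 0 at b ∈ {-3, -1, 2}.
The Hessian is diagonal: diag(psi_aa, psi_bb). Second derivatives: psi_aa(-4)=-72, psi_aa(4)=72; psi_bb(-3)=240, psi_bb(-1)=-144, psi_bb(2)=360.
Saddle points occur where the two diagonal entries have opposite signs: (-4, -3), (-4, 2), (4, -1). Count: 3.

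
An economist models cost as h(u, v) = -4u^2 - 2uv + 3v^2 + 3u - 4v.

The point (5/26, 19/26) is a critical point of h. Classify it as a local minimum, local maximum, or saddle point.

The Hessian of h is constant: H = [[-8, -2], [-2, 6]].
det(H) = (-8)·6 − (-2)² = -52.
Since det(H) < 0, H is indefinite and the critical point is a saddle point.

saddle point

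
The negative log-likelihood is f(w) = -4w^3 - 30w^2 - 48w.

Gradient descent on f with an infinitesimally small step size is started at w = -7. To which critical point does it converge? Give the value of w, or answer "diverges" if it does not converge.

-4

f'(w) = -12(w + 1)(w + 4), so f'(-7) = -216.
Gradient descent moves in the -f' direction, i.e. w is increasing.
The nearest critical point in that direction is w = -4, where f'' = 36 > 0 (a local minimum). The iterate converges there.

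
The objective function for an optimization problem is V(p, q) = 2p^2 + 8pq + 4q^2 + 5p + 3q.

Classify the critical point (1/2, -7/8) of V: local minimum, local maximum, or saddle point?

The Hessian of V is constant: H = [[4, 8], [8, 8]].
det(H) = 4·8 − 8² = -32.
Since det(H) < 0, H is indefinite and the critical point is a saddle point.

saddle point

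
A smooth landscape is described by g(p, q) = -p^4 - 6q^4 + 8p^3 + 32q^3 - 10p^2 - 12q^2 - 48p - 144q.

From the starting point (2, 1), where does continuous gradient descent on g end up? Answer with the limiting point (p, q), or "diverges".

g is separable, so gradient descent decouples: p follows -∂g/∂p, q follows -∂g/∂q.
∂g/∂p = -4(p - 4)(p - 3)(p + 1); at p=2 this is -24, so p increases.
∂g/∂q = -24(q - 3)(q - 2)(q + 1); at q=1 this is -96, so q increases.
p converges to its nearest critical value 3 (a local min of the p-part); q converges to 2. The iterate converges to (3, 2).

(3, 2)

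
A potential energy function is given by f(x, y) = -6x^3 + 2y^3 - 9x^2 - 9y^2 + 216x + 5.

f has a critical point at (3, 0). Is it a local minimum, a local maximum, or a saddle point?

local maximum

The mixed partial ∂²f/∂x∂y is 0, so the Hessian at any point is diag(f_xx, f_yy) = diag(-18(2x + 1), 6(2y - 3)).
At (3, 0): H = diag(-126, -18).
Both eigenvalues are negative, so H is negative definite: a local maximum.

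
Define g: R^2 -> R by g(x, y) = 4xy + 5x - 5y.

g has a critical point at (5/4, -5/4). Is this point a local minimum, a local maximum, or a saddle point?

The Hessian of g is constant: H = [[0, 4], [4, 0]].
det(H) = 0·0 − 4² = -16.
Since det(H) < 0, H is indefinite and the critical point is a saddle point.

saddle point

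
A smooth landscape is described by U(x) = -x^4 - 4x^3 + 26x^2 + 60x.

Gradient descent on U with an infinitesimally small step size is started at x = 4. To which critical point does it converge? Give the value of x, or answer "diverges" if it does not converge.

diverges

U'(x) = -4(x - 3)(x + 1)(x + 5), so U'(4) = -180.
Gradient descent moves in the -U' direction, i.e. x is increasing.
There is no critical point above x=4, and U' keeps the same sign, so the iterate runs off to +∞.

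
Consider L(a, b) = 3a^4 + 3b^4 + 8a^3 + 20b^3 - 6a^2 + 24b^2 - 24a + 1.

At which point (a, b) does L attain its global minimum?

L(a,b) separates as P(a) + Q(b) + 1, so its minimum is min P + min Q + 1.
P'(a) = 12(a - 1)(a + 1)(a + 2) vanishes at a ∈ {-2, -1, 1}; Q'(b) = 12b(b + 1)(b + 4) vanishes at b ∈ {-4, -1, 0}.
Local minima of P (where P''>0): P(-2)=8, P(1)=-19. Local minima of Q: Q(-4)=-128, Q(0)=0.
So the global minimum of L is P(1) + Q(-4) + 1 = -19 − 128 + 1 = -146, attained at (1, -4).

(1, -4)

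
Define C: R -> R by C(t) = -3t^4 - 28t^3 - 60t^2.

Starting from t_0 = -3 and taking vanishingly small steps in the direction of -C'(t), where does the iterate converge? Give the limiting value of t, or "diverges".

-2

C'(t) = -12t(t + 2)(t + 5), so C'(-3) = -72.
Gradient descent moves in the -C' direction, i.e. t is increasing.
The nearest critical point in that direction is t = -2, where C'' = 72 > 0 (a local minimum). The iterate converges there.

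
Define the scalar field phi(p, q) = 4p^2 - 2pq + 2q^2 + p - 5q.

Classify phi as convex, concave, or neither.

convex

phi is quadratic, so its Hessian is the constant matrix H = [[8, -2], [-2, 4]].
det(H) = 28, tr(H) = 12.
det(H) > 0 and tr(H) > 0, so H is positive definite everywhere: convex.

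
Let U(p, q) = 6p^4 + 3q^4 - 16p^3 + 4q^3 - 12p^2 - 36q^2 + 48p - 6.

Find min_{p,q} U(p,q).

-233

U(p,q) separates as A(p) + B(q) − 6, so its minimum is min A + min B − 6.
A'(p) = 24(p - 2)(p - 1)(p + 1) vanishes at p ∈ {-1, 1, 2}; B'(q) = 12q(q - 2)(q + 3) vanishes at q ∈ {-3, 0, 2}.
Local minima of A (where A''>0): A(-1)=-38, A(2)=16. Local minima of B: B(-3)=-189, B(2)=-64.
So the global minimum of U is A(-1) + B(-3) − 6 = -38 − 189 − 6 = -233, attained at (-1, -3).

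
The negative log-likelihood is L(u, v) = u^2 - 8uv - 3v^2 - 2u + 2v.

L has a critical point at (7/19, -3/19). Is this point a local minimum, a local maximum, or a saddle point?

saddle point

The Hessian of L is constant: H = [[2, -8], [-8, -6]].
det(H) = 2·(-6) − (-8)² = -76.
Since det(H) < 0, H is indefinite and the critical point is a saddle point.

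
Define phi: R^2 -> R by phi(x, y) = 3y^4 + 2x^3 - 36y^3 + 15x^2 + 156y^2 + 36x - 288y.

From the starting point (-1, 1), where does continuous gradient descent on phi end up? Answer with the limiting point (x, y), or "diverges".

(-2, 2)

phi is separable, so gradient descent decouples: x follows -∂phi/∂x, y follows -∂phi/∂y.
∂phi/∂x = 6(x + 2)(x + 3); at x=-1 this is 12, so x decreases.
∂phi/∂y = 12(y - 4)(y - 3)(y - 2); at y=1 this is -72, so y increases.
x converges to its nearest critical value -2 (a local min of the x-part); y converges to 2. The iterate converges to (-2, 2).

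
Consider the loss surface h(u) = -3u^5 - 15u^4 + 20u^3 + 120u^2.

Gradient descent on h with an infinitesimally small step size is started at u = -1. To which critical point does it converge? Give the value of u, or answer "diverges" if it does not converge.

h'(u) = -15u(u - 2)(u + 2)(u + 4), so h'(-1) = -135.
Gradient descent moves in the -h' direction, i.e. u is increasing.
The nearest critical point in that direction is u = 0, where h'' = 240 > 0 (a local minimum). The iterate converges there.

0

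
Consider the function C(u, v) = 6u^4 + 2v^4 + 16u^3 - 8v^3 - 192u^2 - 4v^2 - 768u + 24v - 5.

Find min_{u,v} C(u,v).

C(u,v) separates as P(u) + Q(v) − 5, so its minimum is min P + min Q − 5.
P'(u) = 24(u - 4)(u + 2)(u + 4) vanishes at u ∈ {-4, -2, 4}; Q'(v) = 8(v - 3)(v - 1)(v + 1) vanishes at v ∈ {-1, 1, 3}.
Local minima of P (where P''>0): P(-4)=512, P(4)=-3584. Local minima of Q: Q(-1)=-18, Q(3)=-18.
So the global minimum of C is P(4) + Q(-1) − 5 = -3584 − 18 − 5 = -3607, attained at (4, -1).

-3607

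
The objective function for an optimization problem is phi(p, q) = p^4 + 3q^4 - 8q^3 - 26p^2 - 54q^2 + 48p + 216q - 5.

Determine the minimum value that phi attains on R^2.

-1032

phi(p,q) separates as A(p) + B(q) − 5, so its minimum is min A + min B − 5.
A'(p) = 4(p - 3)(p - 1)(p + 4) vanishes at p ∈ {-4, 1, 3}; B'(q) = 12(q - 3)(q - 2)(q + 3) vanishes at q ∈ {-3, 2, 3}.
Local minima of A (where A''>0): A(-4)=-352, A(3)=-9. Local minima of B: B(-3)=-675, B(3)=189.
So the global minimum of phi is A(-4) + B(-3) − 5 = -352 − 675 − 5 = -1032, attained at (-4, -3).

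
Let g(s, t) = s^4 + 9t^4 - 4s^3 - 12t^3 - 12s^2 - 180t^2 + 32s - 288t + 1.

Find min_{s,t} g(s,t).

g(s,t) separates as P(s) + Q(t) + 1, so its minimum is min P + min Q + 1.
P'(s) = 4(s - 4)(s - 1)(s + 2) vanishes at s ∈ {-2, 1, 4}; Q'(t) = 36(t - 4)(t + 1)(t + 2) vanishes at t ∈ {-2, -1, 4}.
Local minima of P (where P''>0): P(-2)=-64, P(4)=-64. Local minima of Q: Q(-2)=96, Q(4)=-2496.
So the global minimum of g is P(-2) + Q(4) + 1 = -64 − 2496 + 1 = -2559, attained at (-2, 4).

-2559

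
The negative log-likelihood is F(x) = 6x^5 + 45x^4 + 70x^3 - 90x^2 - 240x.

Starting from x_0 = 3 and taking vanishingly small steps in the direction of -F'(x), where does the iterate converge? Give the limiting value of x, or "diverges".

F'(x) = 30(x - 1)(x + 1)(x + 2)(x + 4), so F'(3) = 8400.
Gradient descent moves in the -F' direction, i.e. x is decreasing.
The nearest critical point in that direction is x = 1, where F'' = 900 > 0 (a local minimum). The iterate converges there.

1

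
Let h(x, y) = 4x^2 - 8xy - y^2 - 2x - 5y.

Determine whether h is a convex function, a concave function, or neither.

neither

h is quadratic, so its Hessian is the constant matrix H = [[8, -8], [-8, -2]].
det(H) = -80, tr(H) = 6.
det(H) < 0, so H is indefinite: neither convex nor concave.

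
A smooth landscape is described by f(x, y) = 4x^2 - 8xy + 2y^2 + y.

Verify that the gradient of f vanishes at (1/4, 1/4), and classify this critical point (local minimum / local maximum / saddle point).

saddle point

∇f = (8x - 8y, -8x + 4y + 1); substituting (1/4, 1/4) gives ∇f = (0, 0), so (1/4, 1/4) is indeed a critical point.
The Hessian of f is constant: H = [[8, -8], [-8, 4]].
det(H) = 8·4 − (-8)² = -32.
Since det(H) < 0, H is indefinite and the critical point is a saddle point.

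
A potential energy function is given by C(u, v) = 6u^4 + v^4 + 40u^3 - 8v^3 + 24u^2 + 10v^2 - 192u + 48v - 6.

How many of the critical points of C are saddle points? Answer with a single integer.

4

C separates as a function of u plus a function of v, so ∇C=0 decouples.
∂C/∂u = 24(u - 1)(u + 2)(u + 4) = 0 at u ∈ {-4, -2, 1}; ∂C/∂v = 4(v - 4)(v - 3)(v + 1) = 0 at v ∈ {-1, 3, 4}.
The Hessian is diagonal: diag(C_uu, C_vv). Second derivatives: C_uu(-4)=240, C_uu(-2)=-144, C_uu(1)=360; C_vv(-1)=80, C_vv(3)=-16, C_vv(4)=20.
Saddle points occur where the two diagonal entries have opposite signs: (-4, 3), (-2, -1), (-2, 4), (1, 3). Count: 4.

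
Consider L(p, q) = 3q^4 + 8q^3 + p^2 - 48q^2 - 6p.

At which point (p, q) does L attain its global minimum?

L(p,q) separates as A(p) + B(q), so its minimum is min A + min B.
A'(p) = 2p - 6 vanishes at p ∈ {3}; B'(q) = 12q(q - 2)(q + 4) vanishes at q ∈ {-4, 0, 2}.
Local minima of A (where A''>0): A(3)=-9. Local minima of B: B(-4)=-512, B(2)=-80.
So the global minimum of L is A(3) + B(-4) = -9 − 512 = -521, attained at (3, -4).

(3, -4)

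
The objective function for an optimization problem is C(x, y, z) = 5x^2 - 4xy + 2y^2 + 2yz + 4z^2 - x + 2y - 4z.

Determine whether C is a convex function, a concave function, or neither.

C is quadratic, so its Hessian is the constant matrix H = [[10, -4, 0], [-4, 4, 2], [0, 2, 8]].
Leading principal minors: 10, 24, 152.
All positive ⇒ H ≻ 0 ⇒ convex.

convex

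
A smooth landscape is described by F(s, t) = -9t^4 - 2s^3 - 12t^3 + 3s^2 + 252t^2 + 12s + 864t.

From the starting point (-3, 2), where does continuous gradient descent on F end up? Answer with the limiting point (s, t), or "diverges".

(-1, -2)

F is separable, so gradient descent decouples: s follows -∂F/∂s, t follows -∂F/∂t.
∂F/∂s = -6(s - 2)(s + 1); at s=-3 this is -60, so s increases.
∂F/∂t = -36(t - 4)(t + 2)(t + 3); at t=2 this is 1440, so t decreases.
s converges to its nearest critical value -1 (a local min of the s-part); t converges to -2. The iterate converges to (-1, -2).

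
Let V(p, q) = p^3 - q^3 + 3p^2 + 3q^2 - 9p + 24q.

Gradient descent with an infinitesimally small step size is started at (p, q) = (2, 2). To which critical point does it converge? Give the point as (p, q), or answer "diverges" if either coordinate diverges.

V is separable, so gradient descent decouples: p follows -∂V/∂p, q follows -∂V/∂q.
∂V/∂p = 3(p - 1)(p + 3); at p=2 this is 15, so p decreases.
∂V/∂q = -3(q - 4)(q + 2); at q=2 this is 24, so q decreases.
p converges to its nearest critical value 1 (a local min of the p-part); q converges to -2. The iterate converges to (1, -2).

(1, -2)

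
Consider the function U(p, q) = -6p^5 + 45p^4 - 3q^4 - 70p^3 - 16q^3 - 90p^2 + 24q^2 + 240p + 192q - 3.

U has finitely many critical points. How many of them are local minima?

2

U separates as a function of p plus a function of q, so ∇U=0 decouples.
∂U/∂p = -30(p - 4)(p - 2)(p - 1)(p + 1) = 0 at p ∈ {-1, 1, 2, 4}; ∂U/∂q = -12(q - 2)(q + 2)(q + 4) = 0 at q ∈ {-4, -2, 2}.
The Hessian is diagonal: diag(U_pp, U_qq). Second derivatives: U_pp(-1)=900, U_pp(1)=-180, U_pp(2)=180, U_pp(4)=-900; U_qq(-4)=-144, U_qq(-2)=96, U_qq(2)=-288.
Local minima occur where both diagonal entries positive: (-1, -2), (2, -2). Count: 2.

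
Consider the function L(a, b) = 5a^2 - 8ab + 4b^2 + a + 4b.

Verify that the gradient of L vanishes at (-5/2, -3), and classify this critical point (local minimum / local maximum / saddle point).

∇L = (10a - 8b + 1, -8a + 8b + 4); substituting (-5/2, -3) gives ∇L = (0, 0), so (-5/2, -3) is indeed a critical point.
The Hessian of L is constant: H = [[10, -8], [-8, 8]].
det(H) = 10·8 − (-8)² = 16.
det(H) > 0 and tr(H) = 18 > 0, so H is positive definite and the point is a local minimum.

local minimum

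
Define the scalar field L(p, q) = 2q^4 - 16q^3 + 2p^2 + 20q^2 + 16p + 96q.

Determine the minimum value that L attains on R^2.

-90

L(p,q) separates as A(p) + B(q), so its minimum is min A + min B.
A'(p) = 4p + 16 vanishes at p ∈ {-4}; B'(q) = 8(q - 4)(q - 3)(q + 1) vanishes at q ∈ {-1, 3, 4}.
Local minima of A (where A''>0): A(-4)=-32. Local minima of B: B(-1)=-58, B(4)=192.
So the global minimum of L is A(-4) + B(-1) = -32 − 58 = -90, attained at (-4, -1).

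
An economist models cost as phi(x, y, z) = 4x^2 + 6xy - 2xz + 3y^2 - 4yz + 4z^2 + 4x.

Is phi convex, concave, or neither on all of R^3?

convex

phi is quadratic, so its Hessian is the constant matrix H = [[8, 6, -2], [6, 6, -4], [-2, -4, 8]].
Leading principal minors: 8, 12, 40.
All positive ⇒ H ≻ 0 ⇒ convex.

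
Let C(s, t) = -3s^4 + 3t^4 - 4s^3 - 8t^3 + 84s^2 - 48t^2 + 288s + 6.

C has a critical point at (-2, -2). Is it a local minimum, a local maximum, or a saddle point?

The mixed partial ∂²C/∂s∂t is 0, so the Hessian at any point is diag(C_ss, C_tt) = diag(12(-3s^2 - 2s + 14), 12(3t^2 - 4t - 8)).
At (-2, -2): H = diag(72, 144).
Both eigenvalues are positive, so H is positive definite: a local minimum.

local minimum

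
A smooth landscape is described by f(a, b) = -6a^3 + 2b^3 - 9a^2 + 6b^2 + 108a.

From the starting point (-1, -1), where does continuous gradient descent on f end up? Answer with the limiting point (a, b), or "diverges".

(-3, 0)

f is separable, so gradient descent decouples: a follows -∂f/∂a, b follows -∂f/∂b.
∂f/∂a = -18(a - 2)(a + 3); at a=-1 this is 108, so a decreases.
∂f/∂b = 6b(b + 2); at b=-1 this is -6, so b increases.
a converges to its nearest critical value -3 (a local min of the a-part); b converges to 0. The iterate converges to (-3, 0).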